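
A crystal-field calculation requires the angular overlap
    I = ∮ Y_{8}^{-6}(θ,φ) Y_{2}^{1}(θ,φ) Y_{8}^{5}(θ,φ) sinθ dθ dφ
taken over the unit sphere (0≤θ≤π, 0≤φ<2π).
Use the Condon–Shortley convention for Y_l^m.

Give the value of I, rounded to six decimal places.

Checks pass: Σm=0; 18 even; l₃=8∈[6,10].
(2·8+1)(2·2+1)(2·8+1) = 1445
Δ: 2! 14! 2! / 19! → 1/348840
sum: t=0:+1/116121600 t=1:−1/25401600 t=2:+1/116121600 = -1/45158400
3j²(8 2 8; 0 0 0) = Δ·Π!·Σ² = 24/1615  (sign -1)
sum: t=1:−1/12454041600 t=2:+1/1916006400 = 1/2264371200
3j²(8 2 8; -6 1 5) = Δ·Π!·Σ² = 847/38760  (sign -1)
combine: 4πI² = 1445·24/1615·847/38760 = 847/1805
take √, sign +1: I = 0.19324051

0.193241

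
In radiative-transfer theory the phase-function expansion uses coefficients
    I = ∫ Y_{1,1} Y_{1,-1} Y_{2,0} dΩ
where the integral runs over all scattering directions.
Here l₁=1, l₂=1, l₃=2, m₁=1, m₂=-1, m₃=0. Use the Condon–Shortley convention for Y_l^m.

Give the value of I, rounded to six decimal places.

m-sum 0 ✓  L=4 even ✓  0≤2≤2 ✓
Π(2lᵢ+1) = 3×3×5 = 45
triangle coeff Δ(1,1,2) = 1/30
Σ_t [0,0]: t=0:+1/1 = 1/1
(3j)²=2/15 [(1 1 2; 0 0 0)], sign=+1
Σ_t [0,0]: t=0:+1/4 = 1/4
(3j)²=1/30 [(1 1 2; 1 -1 0)], sign=+1
⇒ 4πI² = 1/5
I = (+1)√(1/5/(4π)) = 0.12615663

0.126157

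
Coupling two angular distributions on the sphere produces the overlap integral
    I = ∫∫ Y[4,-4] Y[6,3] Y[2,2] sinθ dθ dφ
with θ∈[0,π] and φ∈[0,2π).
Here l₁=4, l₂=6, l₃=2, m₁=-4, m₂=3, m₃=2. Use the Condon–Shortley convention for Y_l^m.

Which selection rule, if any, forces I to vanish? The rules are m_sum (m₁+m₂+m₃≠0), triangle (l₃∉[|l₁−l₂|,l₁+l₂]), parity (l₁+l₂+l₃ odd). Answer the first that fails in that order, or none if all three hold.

m_sum

Σmᵢ = 1  ✗
l₃∈[|l₁−l₂|,l₁+l₂]=[2,10], have l₃=2
Σlᵢ = 12 ⇒ even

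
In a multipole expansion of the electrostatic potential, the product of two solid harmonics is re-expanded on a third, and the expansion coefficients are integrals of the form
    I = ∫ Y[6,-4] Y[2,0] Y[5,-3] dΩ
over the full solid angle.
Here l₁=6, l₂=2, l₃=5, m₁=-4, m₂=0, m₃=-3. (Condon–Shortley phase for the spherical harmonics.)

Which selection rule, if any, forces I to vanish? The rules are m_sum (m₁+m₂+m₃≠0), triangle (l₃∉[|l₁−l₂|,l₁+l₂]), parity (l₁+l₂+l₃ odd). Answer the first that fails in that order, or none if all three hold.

m_sum

azimuthal sum: -4 + 0 − 3 = -7  ✗
4 ≤ 5 ≤ 8 (triangle on l)
L = 6 + 2 + 5 = 13 (odd)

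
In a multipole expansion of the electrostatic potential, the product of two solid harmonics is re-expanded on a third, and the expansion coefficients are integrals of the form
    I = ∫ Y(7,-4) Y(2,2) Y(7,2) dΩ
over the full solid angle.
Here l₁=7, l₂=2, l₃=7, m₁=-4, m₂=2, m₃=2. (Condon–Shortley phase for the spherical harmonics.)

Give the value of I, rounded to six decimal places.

-0.163963

Rules hold: Σm=0, L=16 even, 5≤7≤9.
N = 15·5·15 = 1125
Δ = 2!·12!·2!/17! = 1/185640
Racah Σ t=0..2: t=0:+1/2419200 t=1:−1/518400 t=2:+1/2419200 = -1/907200
⇒ 3j(7 2 7; 0 0 0)² = 56/3315, sgn +1
Racah Σ t=2..2: t=2:+1/8709120 = 1/8709120
⇒ 3j(7 2 7; -4 2 2)² = 55/3094, sgn -1
4πI² = N·(3j₀)²·(3jₘ)² = 16500/48841
I = -1·√(0.337831/4π) = -0.16396259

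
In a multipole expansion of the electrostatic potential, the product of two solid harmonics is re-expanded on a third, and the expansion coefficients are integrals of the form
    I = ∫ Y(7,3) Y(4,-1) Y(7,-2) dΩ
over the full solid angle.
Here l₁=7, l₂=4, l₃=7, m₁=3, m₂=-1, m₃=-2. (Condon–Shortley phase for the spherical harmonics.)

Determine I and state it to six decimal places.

-0.130365

Rules hold: Σm=0, L=18 even, 3≤7≤11.
N = 15·9·15 = 2025
Δ = 4!·10!·4!/19! = 1/58198140
Racah Σ t=0..4: t=0:+1/17418240 t=1:−1/622080 t=2:+1/230400 t=3:−1/622080 t=4:+1/17418240 = 1/806400
⇒ 3j(7 4 7; 0 0 0)² = 2268/230945, sgn -1
Racah Σ t=0..3: t=0:+1/2488320 t=1:−1/725760 t=2:+1/1935360 t=3:−1/52254720 = -5/10450944
⇒ 3j(7 4 7; 3 -1 -2)² = 31250/2909907, sgn +1
4πI² = N·(3j₀)²·(3jₘ)² = 455625000/2133423721
I = -1·√(0.213565/4π) = -0.13036478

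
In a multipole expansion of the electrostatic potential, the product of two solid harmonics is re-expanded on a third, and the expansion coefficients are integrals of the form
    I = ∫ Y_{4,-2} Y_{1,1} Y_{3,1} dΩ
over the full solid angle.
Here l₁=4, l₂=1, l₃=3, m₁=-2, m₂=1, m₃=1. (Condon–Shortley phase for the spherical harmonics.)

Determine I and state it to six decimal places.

Checks pass: Σm=0; 8 even; l₃=3∈[3,5].
(2·4+1)(2·1+1)(2·3+1) = 189
Δ: 2! 6! 0! / 9! → 1/252
sum: t=1:−1/36 = -1/36
3j²(4 1 3; 0 0 0) = Δ·Π!·Σ² = 4/63  (sign +1)
sum: t=2:+1/96 = 1/96
3j²(4 1 3; -2 1 1) = Δ·Π!·Σ² = 5/84  (sign +1)
combine: 4πI² = 189·4/63·5/84 = 5/7
take √, sign +1: I = 0.23841361

0.238414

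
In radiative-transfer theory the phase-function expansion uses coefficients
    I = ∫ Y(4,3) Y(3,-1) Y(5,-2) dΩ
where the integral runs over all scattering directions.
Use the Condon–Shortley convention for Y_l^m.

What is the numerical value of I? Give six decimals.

-0.171363

m-sum 0 ✓  L=12 even ✓  1≤5≤7 ✓
Π(2lᵢ+1) = 9×7×11 = 693
triangle coeff Δ(4,3,5) = 1/180180
Σ_t [0,2]: t=0:+1/576 t=1:−1/144 t=2:+1/576 = -1/288
(3j)²=20/1001 [(4 3 5; 0 0 0)], sign=+1
Σ_t [0,1]: t=0:+1/960 t=1:−1/4320 = 7/8640
(3j)²=343/12870 [(4 3 5; 3 -1 -2)], sign=-1
⇒ 4πI² = 686/1859
I = (-1)√(686/1859/(4π)) = -0.17136315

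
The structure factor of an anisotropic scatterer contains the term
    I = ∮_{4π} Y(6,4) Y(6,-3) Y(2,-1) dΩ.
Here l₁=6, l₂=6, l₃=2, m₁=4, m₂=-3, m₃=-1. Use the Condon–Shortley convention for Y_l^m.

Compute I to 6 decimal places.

0.179515

Rules hold: Σm=0, L=14 even, 0≤2≤12.
N = 13·13·5 = 845
Δ = 10!·2!·2!/15! = 1/90090
Racah Σ t=4..6: t=4:+1/69120 t=5:−1/14400 t=6:+1/69120 = -7/172800
⇒ 3j(6 6 2; 0 0 0)² = 14/715, sgn -1
Racah Σ t=1..2: t=1:−1/725760 t=2:+1/161280 = 1/207360
⇒ 3j(6 6 2; 4 -3 -1)² = 7/286, sgn -1
4πI² = N·(3j₀)²·(3jₘ)² = 49/121
I = +1·√(0.404959/4π) = 0.17951487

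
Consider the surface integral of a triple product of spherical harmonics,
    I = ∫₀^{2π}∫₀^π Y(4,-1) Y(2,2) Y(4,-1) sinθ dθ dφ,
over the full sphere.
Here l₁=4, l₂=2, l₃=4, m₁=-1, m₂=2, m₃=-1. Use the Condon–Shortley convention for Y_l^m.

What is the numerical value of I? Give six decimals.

Rules hold: Σm=0, L=10 even, 2≤4≤6.
N = 9·5·9 = 405
Δ = 2!·6!·2!/11! = 1/13860
Racah Σ t=0..2: t=0:+1/192 t=1:−1/36 t=2:+1/192 = -5/288
⇒ 3j(4 2 4; 0 0 0)² = 20/693, sgn -1
Racah Σ t=2..2: t=2:+1/144 = 1/144
⇒ 3j(4 2 4; -1 2 -1)² = 10/231, sgn -1
4πI² = N·(3j₀)²·(3jₘ)² = 3000/5929
I = +1·√(0.505988/4π) = 0.20066192

0.200662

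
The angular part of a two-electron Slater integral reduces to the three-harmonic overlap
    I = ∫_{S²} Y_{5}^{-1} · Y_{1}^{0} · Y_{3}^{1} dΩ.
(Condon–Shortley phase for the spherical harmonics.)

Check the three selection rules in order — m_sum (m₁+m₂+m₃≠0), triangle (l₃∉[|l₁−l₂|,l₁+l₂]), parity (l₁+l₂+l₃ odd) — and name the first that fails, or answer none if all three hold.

Σmᵢ = 0  ✓
l₃∈[|l₁−l₂|,l₁+l₂]=[4,6], have l₃=3  ✗
Σlᵢ = 9 ⇒ odd

triangle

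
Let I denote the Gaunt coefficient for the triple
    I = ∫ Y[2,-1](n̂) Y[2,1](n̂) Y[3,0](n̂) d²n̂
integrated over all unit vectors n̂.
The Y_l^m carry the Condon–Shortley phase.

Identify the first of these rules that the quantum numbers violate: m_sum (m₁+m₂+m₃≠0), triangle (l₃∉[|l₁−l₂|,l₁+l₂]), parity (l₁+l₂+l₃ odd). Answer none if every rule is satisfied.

Σmᵢ = 0  ✓
l₃∈[|l₁−l₂|,l₁+l₂]=[0,4], have l₃=3  ✓
Σlᵢ = 7 ⇒ odd  ✗

parity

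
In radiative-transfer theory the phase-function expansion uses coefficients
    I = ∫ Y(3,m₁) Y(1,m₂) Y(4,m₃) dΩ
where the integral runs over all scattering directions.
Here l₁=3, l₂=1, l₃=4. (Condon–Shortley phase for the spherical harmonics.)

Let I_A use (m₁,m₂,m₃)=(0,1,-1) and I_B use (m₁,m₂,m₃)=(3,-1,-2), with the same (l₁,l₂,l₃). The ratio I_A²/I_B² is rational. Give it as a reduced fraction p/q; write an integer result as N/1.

Shared (l₁,l₂,l₃)=(3,1,4): N and (l;000)² cancel in I_A²/I_B².
A: Δ = 0!·6!·2!/9! = 1/252; Racah Σ t=0..0: t=0:+1/72 = 1/72; ⇒ 3j(3 1 4; 0 1 -1)² = 5/126, sgn -1
B: Δ = 0!·6!·2!/9! = 1/252; Racah Σ t=0..0: t=0:+1/1440 = 1/1440; ⇒ 3j(3 1 4; 3 -1 -2)² = 1/252, sgn +1
I_A²/I_B² = (5/126)/(1/252) = 10/1

10/1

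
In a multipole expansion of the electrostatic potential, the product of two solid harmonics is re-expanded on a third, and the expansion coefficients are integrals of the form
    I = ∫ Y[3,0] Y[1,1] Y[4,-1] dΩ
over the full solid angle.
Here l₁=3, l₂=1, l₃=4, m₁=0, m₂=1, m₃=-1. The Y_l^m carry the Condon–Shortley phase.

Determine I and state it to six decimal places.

-0.194664

m-sum 0 ✓  L=8 even ✓  2≤4≤4 ✓
Π(2lᵢ+1) = 7×3×9 = 189
triangle coeff Δ(3,1,4) = 1/252
Σ_t [0,0]: t=0:+1/36 = 1/36
(3j)²=4/63 [(3 1 4; 0 0 0)], sign=+1
Σ_t [0,0]: t=0:+1/72 = 1/72
(3j)²=5/126 [(3 1 4; 0 1 -1)], sign=-1
⇒ 4πI² = 10/21
I = (-1)√(10/21/(4π)) = -0.19466390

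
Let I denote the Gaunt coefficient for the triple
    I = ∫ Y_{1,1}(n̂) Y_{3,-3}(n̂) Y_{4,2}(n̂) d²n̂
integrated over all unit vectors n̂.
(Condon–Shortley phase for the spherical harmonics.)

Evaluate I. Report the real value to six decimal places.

0.061558

m-sum 0 ✓  L=8 even ✓  2≤4≤4 ✓
Π(2lᵢ+1) = 3×7×9 = 189
triangle coeff Δ(1,3,4) = 1/252
Σ_t [0,0]: t=0:+1/36 = 1/36
(3j)²=4/63 [(1 3 4; 0 0 0)], sign=+1
Σ_t [0,0]: t=0:+1/1440 = 1/1440
(3j)²=1/252 [(1 3 4; 1 -3 2)], sign=+1
⇒ 4πI² = 1/21
I = (+1)√(1/21/(4π)) = 0.06155813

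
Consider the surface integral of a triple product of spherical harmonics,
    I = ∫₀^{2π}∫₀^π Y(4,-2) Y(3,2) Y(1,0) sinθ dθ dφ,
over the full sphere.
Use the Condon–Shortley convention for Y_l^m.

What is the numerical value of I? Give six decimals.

0.213244

Rules hold: Σm=0, L=8 even, 1≤1≤7.
N = 9·7·3 = 189
Δ = 6!·2!·0!/9! = 1/252
Racah Σ t=3..3: t=3:−1/36 = -1/36
⇒ 3j(4 3 1; 0 0 0)² = 4/63, sgn +1
Racah Σ t=5..5: t=5:−1/120 = -1/120
⇒ 3j(4 3 1; -2 2 0)² = 1/21, sgn +1
4πI² = N·(3j₀)²·(3jₘ)² = 4/7
I = +1·√(0.571429/4π) = 0.21324362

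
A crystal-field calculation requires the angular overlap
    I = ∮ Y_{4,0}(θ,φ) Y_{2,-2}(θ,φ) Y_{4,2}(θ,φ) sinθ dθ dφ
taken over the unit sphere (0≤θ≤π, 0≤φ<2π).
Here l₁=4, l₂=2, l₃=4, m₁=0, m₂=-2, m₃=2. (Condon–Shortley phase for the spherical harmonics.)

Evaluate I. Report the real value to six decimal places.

Rules hold: Σm=0, L=10 even, 2≤4≤6.
N = 9·5·9 = 405
Δ = 2!·6!·2!/11! = 1/13860
Racah Σ t=0..2: t=0:+1/192 t=1:−1/36 t=2:+1/192 = -5/288
⇒ 3j(4 2 4; 0 0 0)² = 20/693, sgn -1
Racah Σ t=0..0: t=0:+1/192 = 1/192
⇒ 3j(4 2 4; 0 -2 2)² = 3/77, sgn +1
4πI² = N·(3j₀)²·(3jₘ)² = 2700/5929
I = -1·√(0.455389/4π) = -0.19036462

-0.190365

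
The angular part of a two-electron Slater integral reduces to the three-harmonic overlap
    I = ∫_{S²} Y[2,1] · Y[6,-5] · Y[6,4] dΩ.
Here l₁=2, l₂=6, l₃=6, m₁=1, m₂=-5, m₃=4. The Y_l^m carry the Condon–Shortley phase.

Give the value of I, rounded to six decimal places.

m-sum 0 ✓  L=14 even ✓  4≤6≤8 ✓
Π(2lᵢ+1) = 5×13×13 = 845
triangle coeff Δ(2,6,6) = 1/90090
Σ_t [0,2]: t=0:+1/69120 t=1:−1/14400 t=2:+1/69120 = -7/172800
(3j)²=14/715 [(2 6 6; 0 0 0)], sign=-1
Σ_t [0,1]: t=0:+1/725760 t=1:−1/7257600 = 1/806400
(3j)²=27/910 [(2 6 6; 1 -5 4)], sign=+1
⇒ 4πI² = 27/55
I = (-1)√(27/55/(4π)) = -0.19764945

-0.197649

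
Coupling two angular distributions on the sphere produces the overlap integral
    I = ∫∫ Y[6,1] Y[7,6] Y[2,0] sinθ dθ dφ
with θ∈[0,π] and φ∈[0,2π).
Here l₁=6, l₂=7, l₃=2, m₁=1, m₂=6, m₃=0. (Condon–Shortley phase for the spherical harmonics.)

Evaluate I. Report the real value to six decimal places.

0.000000

Σmᵢ = 7 ≠ 0, so the φ-integral vanishes; I = 0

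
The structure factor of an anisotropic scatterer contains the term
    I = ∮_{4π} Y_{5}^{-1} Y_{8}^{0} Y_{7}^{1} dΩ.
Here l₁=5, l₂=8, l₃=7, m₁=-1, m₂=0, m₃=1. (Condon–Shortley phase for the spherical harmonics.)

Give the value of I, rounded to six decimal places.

-0.019887

Checks pass: Σm=0; 20 even; l₃=7∈[3,13].
(2·5+1)(2·8+1)(2·7+1) = 2805
Δ: 6! 4! 10! / 21! → 1/814773960
sum: t=1:−1/87091200 t=2:+1/4976640 t=3:−1/2073600 t=4:+1/4976640 t=5:−1/87091200 = -1/9676800
3j²(5 8 7; 0 0 0) = Δ·Π!·Σ² = 360/46189  (sign +1)
sum: t=2:+1/19906560 t=3:−1/3110400 t=4:+1/3317760 t=5:−1/21772800 t=6:+1/1393459200 = -1/66355200
3j²(5 8 7; -1 0 1) = Δ·Π!·Σ² = 21/92378  (sign -1)
combine: 4πI² = 2805·360/46189·21/92378 = 56700/11408683
take √, sign -1: I = -0.01988698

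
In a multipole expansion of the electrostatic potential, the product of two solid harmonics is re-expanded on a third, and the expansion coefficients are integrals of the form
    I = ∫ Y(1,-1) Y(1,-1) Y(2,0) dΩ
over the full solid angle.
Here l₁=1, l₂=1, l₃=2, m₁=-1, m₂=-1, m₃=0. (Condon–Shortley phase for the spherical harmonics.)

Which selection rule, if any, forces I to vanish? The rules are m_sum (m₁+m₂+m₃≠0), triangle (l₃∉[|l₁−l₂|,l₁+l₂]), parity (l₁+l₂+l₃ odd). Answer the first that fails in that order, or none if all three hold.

m_sum

m₁+m₂+m₃ = -1 − 1 + 0 = -2  ✗
triangle: |1−1|=0 ≤ l₃=2 ≤ 1+1=2
parity: l₁+l₂+l₃ = 4 is even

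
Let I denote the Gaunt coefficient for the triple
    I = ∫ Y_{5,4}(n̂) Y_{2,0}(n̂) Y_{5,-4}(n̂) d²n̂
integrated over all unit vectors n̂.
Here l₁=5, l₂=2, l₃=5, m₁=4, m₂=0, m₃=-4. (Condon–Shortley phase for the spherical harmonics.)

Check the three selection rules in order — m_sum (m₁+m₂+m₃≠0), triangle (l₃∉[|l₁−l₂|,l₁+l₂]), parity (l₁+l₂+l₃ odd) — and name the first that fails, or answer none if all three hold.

m₁+m₂+m₃ = 4 + 0 − 4 = 0  ✓
triangle: |5−2|=3 ≤ l₃=5 ≤ 5+2=7  ✓
parity: l₁+l₂+l₃ = 12 is even  ✓

none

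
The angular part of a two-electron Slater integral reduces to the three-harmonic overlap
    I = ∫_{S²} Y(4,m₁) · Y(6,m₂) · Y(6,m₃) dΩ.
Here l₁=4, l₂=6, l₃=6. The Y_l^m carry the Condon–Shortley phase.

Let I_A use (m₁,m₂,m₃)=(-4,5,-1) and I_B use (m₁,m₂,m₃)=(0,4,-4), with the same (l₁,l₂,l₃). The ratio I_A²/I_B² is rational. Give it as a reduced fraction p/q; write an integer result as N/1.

385/768

Same 4,6,6: normalisation and zero-m 3j drop out of the ratio.
A: Δ: 4! 4! 8! / 17! → 1/15315300; sum: t=4:+1/2903040 = 1/2903040; 3j²(4 6 6; -4 5 -1) = Δ·Π!·Σ² = 5/663  (sign -1)
B: Δ: 4! 4! 8! / 17! → 1/15315300; sum: t=2:+1/645120 t=3:−1/181440 t=4:+1/829440 = -1/362880; 3j²(4 6 6; 0 4 -4) = Δ·Π!·Σ² = 256/17017  (sign -1)
I_A²/I_B² = (5/663)/(256/17017) = 385/768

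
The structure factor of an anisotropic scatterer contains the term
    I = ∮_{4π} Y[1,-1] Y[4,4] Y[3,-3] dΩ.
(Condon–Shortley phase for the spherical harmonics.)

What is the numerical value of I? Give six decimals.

0.325735

Checks pass: Σm=0; 8 even; l₃=3∈[3,5].
(2·1+1)(2·4+1)(2·3+1) = 189
Δ: 2! 0! 6! / 9! → 1/252
sum: t=1:−1/36 = -1/36
3j²(1 4 3; 0 0 0) = Δ·Π!·Σ² = 4/63  (sign +1)
sum: t=2:+1/1440 = 1/1440
3j²(1 4 3; -1 4 -3) = Δ·Π!·Σ² = 1/9  (sign +1)
combine: 4πI² = 189·4/63·1/9 = 4/3
take √, sign +1: I = 0.32573501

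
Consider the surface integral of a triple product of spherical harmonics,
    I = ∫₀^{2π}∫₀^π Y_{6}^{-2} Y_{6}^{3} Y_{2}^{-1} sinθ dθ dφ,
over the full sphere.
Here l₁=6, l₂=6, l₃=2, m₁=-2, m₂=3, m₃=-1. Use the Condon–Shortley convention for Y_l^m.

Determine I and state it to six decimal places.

-0.140463

m-sum 0 ✓  L=14 even ✓  0≤2≤12 ✓
Π(2lᵢ+1) = 13×13×5 = 845
triangle coeff Δ(6,6,2) = 1/90090
Σ_t [4,6]: t=4:+1/69120 t=5:−1/14400 t=6:+1/69120 = -7/172800
(3j)²=14/715 [(6 6 2; 0 0 0)], sign=-1
Σ_t [7,8]: t=7:−1/60480 t=8:+1/161280 = -1/96768
(3j)²=15/1001 [(6 6 2; -2 3 -1)], sign=+1
⇒ 4πI² = 30/121
I = (-1)√(30/121/(4π)) = -0.14046335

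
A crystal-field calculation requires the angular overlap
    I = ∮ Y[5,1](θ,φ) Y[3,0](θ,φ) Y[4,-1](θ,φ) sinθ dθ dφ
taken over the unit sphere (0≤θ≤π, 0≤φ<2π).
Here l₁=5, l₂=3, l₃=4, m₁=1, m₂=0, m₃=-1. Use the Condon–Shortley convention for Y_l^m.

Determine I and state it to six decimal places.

-0.115089

Rules hold: Σm=0, L=12 even, 2≤4≤8.
N = 11·7·9 = 693
Δ = 4!·6!·2!/13! = 1/180180
Racah Σ t=1..3: t=1:−1/576 t=2:+1/144 t=3:−1/576 = 1/288
⇒ 3j(5 3 4; 0 0 0)² = 20/1001, sgn +1
Racah Σ t=1..3: t=1:−1/432 t=2:+1/192 t=3:−1/1440 = 19/8640
⇒ 3j(5 3 4; 1 0 -1)² = 361/30030, sgn -1
4πI² = N·(3j₀)²·(3jₘ)² = 2166/13013
I = -1·√(0.166449/4π) = -0.11508947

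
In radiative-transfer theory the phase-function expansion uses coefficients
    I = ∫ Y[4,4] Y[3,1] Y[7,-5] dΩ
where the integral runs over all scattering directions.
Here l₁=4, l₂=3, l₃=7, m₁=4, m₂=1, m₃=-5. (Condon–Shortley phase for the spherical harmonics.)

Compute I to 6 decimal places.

-0.149912

Checks pass: Σm=0; 14 even; l₃=7∈[1,7].
(2·4+1)(2·3+1)(2·7+1) = 945
Δ: 0! 8! 6! / 15! → 1/45045
sum: t=0:+1/20736 = 1/20736
3j²(4 3 7; 0 0 0) = Δ·Π!·Σ² = 35/1287  (sign -1)
sum: t=0:+1/1935360 = 1/1935360
3j²(4 3 7; 4 1 -5) = Δ·Π!·Σ² = 1/91  (sign +1)
combine: 4πI² = 945·35/1287·1/91 = 525/1859
take √, sign -1: I = -0.14991153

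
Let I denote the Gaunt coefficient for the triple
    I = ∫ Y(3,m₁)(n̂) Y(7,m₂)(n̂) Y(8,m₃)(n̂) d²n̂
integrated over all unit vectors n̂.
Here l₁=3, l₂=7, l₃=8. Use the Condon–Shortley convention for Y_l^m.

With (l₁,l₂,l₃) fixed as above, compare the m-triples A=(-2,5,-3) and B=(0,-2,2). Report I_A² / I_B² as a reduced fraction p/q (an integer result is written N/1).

Same 3,7,8: normalisation and zero-m 3j drop out of the ratio.
A: Δ: 2! 4! 12! / 19! → 1/5290740; sum: t=1:−1/958003200 t=2:+1/87091200 = 1/95800320; 3j²(3 7 8; -2 5 -3) = Δ·Π!·Σ² = 1000/88179  (sign -1)
B: Δ: 2! 4! 12! / 19! → 1/5290740; sum: t=0:+1/7257600 t=1:−1/3870720 t=2:+1/26127360 = -43/522547200; 3j²(3 7 8; 0 -2 2) = Δ·Π!·Σ² = 1849/352716  (sign -1)
I_A²/I_B² = (1000/88179)/(1849/352716) = 4000/1849

4000/1849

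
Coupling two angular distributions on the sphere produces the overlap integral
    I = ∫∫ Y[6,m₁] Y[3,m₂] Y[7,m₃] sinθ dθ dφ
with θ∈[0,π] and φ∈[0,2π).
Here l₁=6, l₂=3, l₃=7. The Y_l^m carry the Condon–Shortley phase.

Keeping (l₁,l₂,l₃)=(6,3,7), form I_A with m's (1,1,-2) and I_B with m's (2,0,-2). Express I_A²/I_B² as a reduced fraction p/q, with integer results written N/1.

Shared (l₁,l₂,l₃)=(6,3,7): N and (l;000)² cancel in I_A²/I_B².
A: Δ = 2!·10!·4!/17! = 1/2042040; Racah Σ t=0..2: t=0:+1/691200 t=1:−1/103680 t=2:+1/241920 = -59/14515200; ⇒ 3j(6 3 7; 1 1 -2)² = 3481/340340, sgn +1
B: Δ = 2!·10!·4!/17! = 1/2042040; Racah Σ t=0..2: t=0:+1/207360 t=1:−1/120960 t=2:+1/967680 = -1/414720; ⇒ 3j(6 3 7; 2 0 -2)² = 21/4862, sgn +1
I_A²/I_B² = (3481/340340)/(21/4862) = 3481/1470

3481/1470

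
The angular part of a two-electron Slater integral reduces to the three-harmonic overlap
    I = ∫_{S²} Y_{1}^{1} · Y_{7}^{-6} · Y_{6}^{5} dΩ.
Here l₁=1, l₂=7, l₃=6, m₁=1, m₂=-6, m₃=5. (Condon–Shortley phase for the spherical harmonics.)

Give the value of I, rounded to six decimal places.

Checks pass: Σm=0; 14 even; l₃=6∈[6,8].
(2·1+1)(2·7+1)(2·6+1) = 585
Δ: 2! 0! 12! / 15! → 1/1365
sum: t=1:−1/518400 = -1/518400
3j²(1 7 6; 0 0 0) = Δ·Π!·Σ² = 7/195  (sign -1)
sum: t=0:+1/79833600 = 1/79833600
3j²(1 7 6; 1 -6 5) = Δ·Π!·Σ² = 2/35  (sign -1)
combine: 4πI² = 585·7/195·2/35 = 6/5
take √, sign +1: I = 0.30901936

0.309019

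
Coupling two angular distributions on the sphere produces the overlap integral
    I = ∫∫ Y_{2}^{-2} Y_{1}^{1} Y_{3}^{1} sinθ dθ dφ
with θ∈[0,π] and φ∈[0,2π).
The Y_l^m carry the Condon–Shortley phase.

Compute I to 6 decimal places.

m-sum 0 ✓  L=6 even ✓  1≤3≤3 ✓
Π(2lᵢ+1) = 5×3×7 = 105
triangle coeff Δ(2,1,3) = 1/105
Σ_t [0,0]: t=0:+1/4 = 1/4
(3j)²=3/35 [(2 1 3; 0 0 0)], sign=-1
Σ_t [0,0]: t=0:+1/48 = 1/48
(3j)²=1/105 [(2 1 3; -2 1 1)], sign=+1
⇒ 4πI² = 3/35
I = (-1)√(3/35/(4π)) = -0.08258890

-0.082589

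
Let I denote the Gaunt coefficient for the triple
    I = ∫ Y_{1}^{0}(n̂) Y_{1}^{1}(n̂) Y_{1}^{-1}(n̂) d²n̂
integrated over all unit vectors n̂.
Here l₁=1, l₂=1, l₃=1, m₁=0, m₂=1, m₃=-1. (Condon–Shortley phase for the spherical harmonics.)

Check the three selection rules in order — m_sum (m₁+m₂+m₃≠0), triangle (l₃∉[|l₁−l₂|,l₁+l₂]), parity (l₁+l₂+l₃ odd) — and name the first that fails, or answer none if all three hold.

parity

m₁+m₂+m₃ = 0 + 1 − 1 = 0  ✓
triangle: |1−1|=0 ≤ l₃=1 ≤ 1+1=2  ✓
parity: l₁+l₂+l₃ = 3 is odd  ✗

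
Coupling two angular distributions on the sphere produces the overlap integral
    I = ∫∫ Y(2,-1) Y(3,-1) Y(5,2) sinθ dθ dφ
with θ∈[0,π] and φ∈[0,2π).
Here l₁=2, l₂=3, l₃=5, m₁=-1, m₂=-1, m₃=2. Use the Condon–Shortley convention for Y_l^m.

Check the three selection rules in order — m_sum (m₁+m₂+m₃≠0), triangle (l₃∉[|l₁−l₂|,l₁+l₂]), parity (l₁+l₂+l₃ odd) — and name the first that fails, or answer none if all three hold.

none

azimuthal sum: -1 − 1 + 2 = 0  ✓
1 ≤ 5 ≤ 5 (triangle on l)  ✓
L = 2 + 3 + 5 = 10 (even)  ✓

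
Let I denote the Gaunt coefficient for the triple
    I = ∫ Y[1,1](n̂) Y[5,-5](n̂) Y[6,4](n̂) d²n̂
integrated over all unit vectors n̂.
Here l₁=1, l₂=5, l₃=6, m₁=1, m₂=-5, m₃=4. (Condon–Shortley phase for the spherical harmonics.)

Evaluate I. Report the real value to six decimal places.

Rules hold: Σm=0, L=12 even, 4≤6≤6.
N = 3·11·13 = 429
Δ = 0!·2!·10!/13! = 1/858
Racah Σ t=0..0: t=0:+1/14400 = 1/14400
⇒ 3j(1 5 6; 0 0 0)² = 6/143, sgn +1
Racah Σ t=0..0: t=0:+1/7257600 = 1/7257600
⇒ 3j(1 5 6; 1 -5 4)² = 1/858, sgn +1
4πI² = N·(3j₀)²·(3jₘ)² = 3/143
I = +1·√(0.020979/4π) = 0.04085899

0.040859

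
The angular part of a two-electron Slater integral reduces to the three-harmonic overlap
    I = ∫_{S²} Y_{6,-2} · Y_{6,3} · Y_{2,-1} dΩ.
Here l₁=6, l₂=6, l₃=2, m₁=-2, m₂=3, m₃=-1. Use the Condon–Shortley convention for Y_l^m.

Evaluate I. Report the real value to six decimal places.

-0.140463

Rules hold: Σm=0, L=14 even, 0≤2≤12.
N = 13·13·5 = 845
Δ = 10!·2!·2!/15! = 1/90090
Racah Σ t=4..6: t=4:+1/69120 t=5:−1/14400 t=6:+1/69120 = -7/172800
⇒ 3j(6 6 2; 0 0 0)² = 14/715, sgn -1
Racah Σ t=7..8: t=7:−1/60480 t=8:+1/161280 = -1/96768
⇒ 3j(6 6 2; -2 3 -1)² = 15/1001, sgn +1
4πI² = N·(3j₀)²·(3jₘ)² = 30/121
I = -1·√(0.247934/4π) = -0.14046335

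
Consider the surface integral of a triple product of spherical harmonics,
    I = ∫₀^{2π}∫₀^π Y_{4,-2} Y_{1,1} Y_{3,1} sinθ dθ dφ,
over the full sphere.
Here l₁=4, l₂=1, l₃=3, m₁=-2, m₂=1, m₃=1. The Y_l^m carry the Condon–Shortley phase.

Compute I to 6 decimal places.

Rules hold: Σm=0, L=8 even, 3≤3≤5.
N = 9·3·7 = 189
Δ = 2!·6!·0!/9! = 1/252
Racah Σ t=1..1: t=1:−1/36 = -1/36
⇒ 3j(4 1 3; 0 0 0)² = 4/63, sgn +1
Racah Σ t=2..2: t=2:+1/96 = 1/96
⇒ 3j(4 1 3; -2 1 1)² = 5/84, sgn +1
4πI² = N·(3j₀)²·(3jₘ)² = 5/7
I = +1·√(0.714286/4π) = 0.23841361

0.238414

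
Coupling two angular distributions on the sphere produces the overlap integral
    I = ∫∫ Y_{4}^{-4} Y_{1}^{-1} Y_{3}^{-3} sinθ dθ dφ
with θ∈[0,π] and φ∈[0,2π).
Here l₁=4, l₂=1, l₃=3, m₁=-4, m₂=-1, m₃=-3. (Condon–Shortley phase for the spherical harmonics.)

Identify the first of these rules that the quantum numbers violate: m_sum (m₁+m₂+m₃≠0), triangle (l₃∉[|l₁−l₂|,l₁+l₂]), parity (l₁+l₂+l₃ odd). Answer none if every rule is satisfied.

m₁+m₂+m₃ = -4 − 1 − 3 = -8  ✗
triangle: |4−1|=3 ≤ l₃=3 ≤ 4+1=5
parity: l₁+l₂+l₃ = 8 is even

m_sum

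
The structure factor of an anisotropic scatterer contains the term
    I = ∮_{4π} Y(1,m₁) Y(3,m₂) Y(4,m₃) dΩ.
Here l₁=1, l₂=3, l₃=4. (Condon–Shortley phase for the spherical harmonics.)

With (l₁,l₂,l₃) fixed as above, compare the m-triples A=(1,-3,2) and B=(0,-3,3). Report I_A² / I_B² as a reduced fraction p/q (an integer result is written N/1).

l's match ⇒ only the (l;m) 3-j factors differ between A and B.
A: triangle coeff Δ(1,3,4) = 1/252; Σ_t [0,0]: t=0:+1/1440 = 1/1440; (3j)²=1/252 [(1 3 4; 1 -3 2)], sign=+1
B: triangle coeff Δ(1,3,4) = 1/252; Σ_t [0,0]: t=0:+1/720 = 1/720; (3j)²=1/36 [(1 3 4; 0 -3 3)], sign=-1
I_A²/I_B² = (1/252)/(1/36) = 1/7

1/7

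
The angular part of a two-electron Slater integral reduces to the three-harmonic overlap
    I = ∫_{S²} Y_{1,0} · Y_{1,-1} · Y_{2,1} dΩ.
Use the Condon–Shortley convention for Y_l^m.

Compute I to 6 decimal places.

m-sum 0 ✓  L=4 even ✓  0≤2≤2 ✓
Π(2lᵢ+1) = 3×3×5 = 45
triangle coeff Δ(1,1,2) = 1/30
Σ_t [0,0]: t=0:+1/1 = 1/1
(3j)²=2/15 [(1 1 2; 0 0 0)], sign=+1
Σ_t [0,0]: t=0:+1/2 = 1/2
(3j)²=1/10 [(1 1 2; 0 -1 1)], sign=-1
⇒ 4πI² = 3/5
I = (-1)√(3/5/(4π)) = -0.21850969

-0.218510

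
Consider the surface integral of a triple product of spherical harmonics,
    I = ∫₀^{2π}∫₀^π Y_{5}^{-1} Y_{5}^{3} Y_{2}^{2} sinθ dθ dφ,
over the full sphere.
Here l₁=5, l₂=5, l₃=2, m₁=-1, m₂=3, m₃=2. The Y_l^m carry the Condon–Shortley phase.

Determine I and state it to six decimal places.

Σmᵢ = 4 ≠ 0, so the φ-integral vanishes; I = 0

0.000000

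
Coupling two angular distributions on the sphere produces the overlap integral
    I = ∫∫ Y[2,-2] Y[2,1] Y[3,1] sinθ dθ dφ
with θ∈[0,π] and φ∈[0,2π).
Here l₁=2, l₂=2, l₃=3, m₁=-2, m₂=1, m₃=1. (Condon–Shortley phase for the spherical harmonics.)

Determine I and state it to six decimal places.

0.000000

Σlᵢ=7 odd — θ-integrand is odd under cosθ→−cosθ; I=0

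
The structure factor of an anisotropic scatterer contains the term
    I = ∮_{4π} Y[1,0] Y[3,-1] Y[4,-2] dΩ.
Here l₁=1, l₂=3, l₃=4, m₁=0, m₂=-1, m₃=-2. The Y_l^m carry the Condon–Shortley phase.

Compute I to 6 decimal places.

Σmᵢ = -3 ≠ 0, so the φ-integral vanishes; I = 0

0.000000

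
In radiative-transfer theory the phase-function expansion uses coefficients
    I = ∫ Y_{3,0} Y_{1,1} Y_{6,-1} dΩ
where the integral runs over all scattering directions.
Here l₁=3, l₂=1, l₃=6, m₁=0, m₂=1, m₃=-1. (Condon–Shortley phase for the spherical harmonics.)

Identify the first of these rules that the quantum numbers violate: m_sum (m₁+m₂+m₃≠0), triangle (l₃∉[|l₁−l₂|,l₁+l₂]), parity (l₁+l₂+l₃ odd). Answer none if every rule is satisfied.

Σmᵢ = 0  ✓
l₃∈[|l₁−l₂|,l₁+l₂]=[2,4], have l₃=6  ✗
Σlᵢ = 10 ⇒ even

triangle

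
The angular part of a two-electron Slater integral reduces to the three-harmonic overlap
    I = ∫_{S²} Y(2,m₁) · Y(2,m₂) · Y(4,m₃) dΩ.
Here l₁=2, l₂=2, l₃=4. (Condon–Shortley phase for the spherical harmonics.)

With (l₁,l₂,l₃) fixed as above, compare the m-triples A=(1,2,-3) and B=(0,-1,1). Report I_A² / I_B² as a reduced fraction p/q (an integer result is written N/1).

Shared (l₁,l₂,l₃)=(2,2,4): N and (l;000)² cancel in I_A²/I_B².
A: Δ = 0!·4!·4!/9! = 1/630; Racah Σ t=0..0: t=0:+1/144 = 1/144; ⇒ 3j(2 2 4; 1 2 -3)² = 1/18, sgn -1
B: Δ = 0!·4!·4!/9! = 1/630; Racah Σ t=0..0: t=0:+1/24 = 1/24; ⇒ 3j(2 2 4; 0 -1 1)² = 1/21, sgn -1
I_A²/I_B² = (1/18)/(1/21) = 7/6

7/6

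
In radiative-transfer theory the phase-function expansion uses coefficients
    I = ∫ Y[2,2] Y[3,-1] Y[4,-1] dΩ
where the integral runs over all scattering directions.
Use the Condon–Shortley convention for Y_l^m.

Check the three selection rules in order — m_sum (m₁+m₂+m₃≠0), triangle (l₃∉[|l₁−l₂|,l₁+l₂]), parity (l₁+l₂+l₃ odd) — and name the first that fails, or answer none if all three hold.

parity

azimuthal sum: 2 − 1 − 1 = 0  ✓
1 ≤ 4 ≤ 5 (triangle on l)  ✓
L = 2 + 3 + 4 = 9 (odd)  ✗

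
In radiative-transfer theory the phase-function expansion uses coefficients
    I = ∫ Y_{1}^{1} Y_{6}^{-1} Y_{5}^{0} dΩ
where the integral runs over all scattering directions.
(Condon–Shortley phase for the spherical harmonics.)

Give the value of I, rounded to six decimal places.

-0.187239

Checks pass: Σm=0; 12 even; l₃=5∈[5,7].
(2·1+1)(2·6+1)(2·5+1) = 429
Δ: 2! 0! 10! / 13! → 1/858
sum: t=1:−1/14400 = -1/14400
3j²(1 6 5; 0 0 0) = Δ·Π!·Σ² = 6/143  (sign +1)
sum: t=0:+1/28800 = 1/28800
3j²(1 6 5; 1 -1 0) = Δ·Π!·Σ² = 7/286  (sign -1)
combine: 4πI² = 429·6/143·7/286 = 63/143
take √, sign -1: I = -0.18723944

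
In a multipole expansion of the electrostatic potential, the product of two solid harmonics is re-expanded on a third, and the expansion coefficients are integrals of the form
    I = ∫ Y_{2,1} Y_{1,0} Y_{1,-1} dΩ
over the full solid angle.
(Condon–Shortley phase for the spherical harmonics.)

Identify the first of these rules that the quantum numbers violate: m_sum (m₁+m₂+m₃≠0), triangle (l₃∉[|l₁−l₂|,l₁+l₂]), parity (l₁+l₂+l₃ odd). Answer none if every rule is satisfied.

Σmᵢ = 0  ✓
l₃∈[|l₁−l₂|,l₁+l₂]=[1,3], have l₃=1  ✓
Σlᵢ = 4 ⇒ even  ✓

none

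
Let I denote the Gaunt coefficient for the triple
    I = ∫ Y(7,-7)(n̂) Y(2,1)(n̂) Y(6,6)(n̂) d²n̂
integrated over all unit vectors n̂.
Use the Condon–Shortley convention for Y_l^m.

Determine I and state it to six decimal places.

l₁+l₂+l₃=15 is odd: 3j(l;000)=0 ⇒ I=0

0.000000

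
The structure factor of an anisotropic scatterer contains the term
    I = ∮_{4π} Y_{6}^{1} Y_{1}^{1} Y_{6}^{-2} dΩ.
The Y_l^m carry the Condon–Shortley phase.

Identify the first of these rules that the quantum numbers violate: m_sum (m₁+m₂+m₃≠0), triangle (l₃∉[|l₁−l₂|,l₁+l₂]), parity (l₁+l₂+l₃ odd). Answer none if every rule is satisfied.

parity

m₁+m₂+m₃ = 1 + 1 − 2 = 0  ✓
triangle: |6−1|=5 ≤ l₃=6 ≤ 6+1=7  ✓
parity: l₁+l₂+l₃ = 13 is odd  ✗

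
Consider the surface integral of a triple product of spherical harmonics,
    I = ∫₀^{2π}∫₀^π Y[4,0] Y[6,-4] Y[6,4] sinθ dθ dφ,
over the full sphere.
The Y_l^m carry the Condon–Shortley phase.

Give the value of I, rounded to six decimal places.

-0.144819

Checks pass: Σm=0; 16 even; l₃=6∈[2,10].
(2·4+1)(2·6+1)(2·6+1) = 1521
Δ: 4! 4! 8! / 17! → 1/15315300
sum: t=0:+1/829440 t=1:−1/25920 t=2:+1/9216 t=3:−1/25920 t=4:+1/829440 = 7/207360
3j²(4 6 6; 0 0 0) = Δ·Π!·Σ² = 28/2431  (sign +1)
sum: t=0:+1/829440 t=1:−1/181440 t=2:+1/645120 = -1/362880
3j²(4 6 6; 0 -4 4) = Δ·Π!·Σ² = 256/17017  (sign -1)
combine: 4πI² = 1521·28/2431·256/17017 = 9216/34969
take √, sign -1: I = -0.14481872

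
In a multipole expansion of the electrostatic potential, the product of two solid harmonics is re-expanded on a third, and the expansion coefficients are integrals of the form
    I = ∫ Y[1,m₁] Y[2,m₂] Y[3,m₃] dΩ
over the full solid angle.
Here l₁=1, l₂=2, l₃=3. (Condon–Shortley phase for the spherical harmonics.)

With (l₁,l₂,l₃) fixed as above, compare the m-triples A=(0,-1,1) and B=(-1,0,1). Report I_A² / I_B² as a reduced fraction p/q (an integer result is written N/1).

Same 1,2,3: normalisation and zero-m 3j drop out of the ratio.
A: Δ: 0! 2! 4! / 7! → 1/105; sum: t=0:+1/6 = 1/6; 3j²(1 2 3; 0 -1 1) = Δ·Π!·Σ² = 8/105  (sign +1)
B: Δ: 0! 2! 4! / 7! → 1/105; sum: t=0:+1/8 = 1/8; 3j²(1 2 3; -1 0 1) = Δ·Π!·Σ² = 2/35  (sign +1)
I_A²/I_B² = (8/105)/(2/35) = 4/3

4/3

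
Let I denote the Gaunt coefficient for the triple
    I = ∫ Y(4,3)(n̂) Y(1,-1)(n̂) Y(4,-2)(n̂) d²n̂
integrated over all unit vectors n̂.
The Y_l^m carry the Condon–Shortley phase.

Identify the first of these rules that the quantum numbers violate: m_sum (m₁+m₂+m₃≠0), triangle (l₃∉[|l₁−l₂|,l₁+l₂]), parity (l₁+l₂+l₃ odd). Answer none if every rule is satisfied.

m₁+m₂+m₃ = 3 − 1 − 2 = 0  ✓
triangle: |4−1|=3 ≤ l₃=4 ≤ 4+1=5  ✓
parity: l₁+l₂+l₃ = 9 is odd  ✗

parity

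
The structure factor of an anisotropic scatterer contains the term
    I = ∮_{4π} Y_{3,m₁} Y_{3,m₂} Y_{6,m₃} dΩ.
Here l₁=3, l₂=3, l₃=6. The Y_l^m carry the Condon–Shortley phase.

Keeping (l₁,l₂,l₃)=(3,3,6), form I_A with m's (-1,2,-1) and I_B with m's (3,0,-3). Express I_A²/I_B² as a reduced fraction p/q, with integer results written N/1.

5/4

l's match ⇒ only the (l;m) 3-j factors differ between A and B.
A: triangle coeff Δ(3,3,6) = 1/12012; Σ_t [0,0]: t=0:+1/5760 = 1/5760; (3j)²=5/572 [(3 3 6; -1 2 -1)], sign=-1
B: triangle coeff Δ(3,3,6) = 1/12012; Σ_t [0,0]: t=0:+1/25920 = 1/25920; (3j)²=1/143 [(3 3 6; 3 0 -3)], sign=-1
I_A²/I_B² = (5/572)/(1/143) = 5/4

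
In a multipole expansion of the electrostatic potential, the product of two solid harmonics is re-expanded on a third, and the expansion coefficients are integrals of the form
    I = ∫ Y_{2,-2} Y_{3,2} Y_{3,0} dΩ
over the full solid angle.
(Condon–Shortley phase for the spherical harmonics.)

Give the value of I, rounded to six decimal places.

-0.188063

m-sum 0 ✓  L=8 even ✓  1≤3≤5 ✓
Π(2lᵢ+1) = 5×7×7 = 245
triangle coeff Δ(2,3,3) = 1/3780
Σ_t [0,2]: t=0:+1/24 t=1:−1/4 t=2:+1/24 = -1/6
(3j)²=4/105 [(2 3 3; 0 0 0)], sign=+1
Σ_t [2,2]: t=2:+1/24 = 1/24
(3j)²=1/21 [(2 3 3; -2 2 0)], sign=-1
⇒ 4πI² = 4/9
I = (-1)√(4/9/(4π)) = -0.18806319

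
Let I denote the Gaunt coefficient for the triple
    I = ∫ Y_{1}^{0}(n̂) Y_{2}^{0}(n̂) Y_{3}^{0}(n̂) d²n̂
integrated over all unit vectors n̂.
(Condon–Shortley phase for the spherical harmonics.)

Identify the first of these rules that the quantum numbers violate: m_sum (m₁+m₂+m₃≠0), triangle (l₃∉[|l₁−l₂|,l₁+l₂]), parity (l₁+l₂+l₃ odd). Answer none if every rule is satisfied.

Σmᵢ = 0  ✓
l₃∈[|l₁−l₂|,l₁+l₂]=[1,3], have l₃=3  ✓
Σlᵢ = 6 ⇒ even  ✓

none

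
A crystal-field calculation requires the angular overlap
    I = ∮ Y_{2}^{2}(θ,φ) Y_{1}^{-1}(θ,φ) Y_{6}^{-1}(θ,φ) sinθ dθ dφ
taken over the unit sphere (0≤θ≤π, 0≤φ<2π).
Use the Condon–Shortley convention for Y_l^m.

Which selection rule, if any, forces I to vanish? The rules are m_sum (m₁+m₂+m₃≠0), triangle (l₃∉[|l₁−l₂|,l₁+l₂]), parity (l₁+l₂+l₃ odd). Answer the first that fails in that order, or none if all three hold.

m₁+m₂+m₃ = 2 − 1 − 1 = 0  ✓
triangle: |2−1|=1 ≤ l₃=6 ≤ 2+1=3  ✗
parity: l₁+l₂+l₃ = 9 is odd

triangle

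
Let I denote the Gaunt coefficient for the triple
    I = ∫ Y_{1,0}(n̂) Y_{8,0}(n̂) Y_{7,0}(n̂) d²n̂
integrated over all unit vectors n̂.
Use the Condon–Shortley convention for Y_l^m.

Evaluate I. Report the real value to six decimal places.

Checks pass: Σm=0; 16 even; l₃=7∈[7,9].
(2·1+1)(2·8+1)(2·7+1) = 765
Δ: 2! 0! 14! / 17! → 1/2040
sum: t=1:−1/25401600 = -1/25401600
3j²(1 8 7; 0 0 0) = Δ·Π!·Σ² = 8/255  (sign +1)
(m-triple is (0,0,0) — same symbol as above.)
combine: 4πI² = 765·8/255·8/255 = 64/85
take √, sign +1: I = 0.24477981

0.244780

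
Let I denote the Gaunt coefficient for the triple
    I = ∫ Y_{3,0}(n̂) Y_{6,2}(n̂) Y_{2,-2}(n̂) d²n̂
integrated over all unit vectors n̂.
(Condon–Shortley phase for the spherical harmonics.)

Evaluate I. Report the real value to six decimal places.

0.000000

l₃=2 ∉ [3,9] — triangle fails ⇒ I = 0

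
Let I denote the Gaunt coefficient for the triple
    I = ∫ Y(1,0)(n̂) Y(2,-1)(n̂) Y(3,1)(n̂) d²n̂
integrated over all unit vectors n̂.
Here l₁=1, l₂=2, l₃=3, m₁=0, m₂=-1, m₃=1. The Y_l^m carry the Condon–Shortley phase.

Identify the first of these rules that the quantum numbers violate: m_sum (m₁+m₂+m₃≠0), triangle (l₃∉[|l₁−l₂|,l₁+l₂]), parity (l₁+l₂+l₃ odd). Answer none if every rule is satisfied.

none

Σmᵢ = 0  ✓
l₃∈[|l₁−l₂|,l₁+l₂]=[1,3], have l₃=3  ✓
Σlᵢ = 6 ⇒ even  ✓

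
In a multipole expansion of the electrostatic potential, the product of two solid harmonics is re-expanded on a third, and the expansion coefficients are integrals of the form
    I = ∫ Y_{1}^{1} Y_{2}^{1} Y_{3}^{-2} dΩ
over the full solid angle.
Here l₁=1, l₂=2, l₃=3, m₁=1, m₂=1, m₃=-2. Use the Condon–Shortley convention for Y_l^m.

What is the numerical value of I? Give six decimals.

Checks pass: Σm=0; 6 even; l₃=3∈[1,3].
(2·1+1)(2·2+1)(2·3+1) = 105
Δ: 0! 2! 4! / 7! → 1/105
sum: t=0:+1/4 = 1/4
3j²(1 2 3; 0 0 0) = Δ·Π!·Σ² = 3/35  (sign -1)
sum: t=0:+1/12 = 1/12
3j²(1 2 3; 1 1 -2) = Δ·Π!·Σ² = 2/21  (sign -1)
combine: 4πI² = 105·3/35·2/21 = 6/7
take √, sign +1: I = 0.26116903

0.261169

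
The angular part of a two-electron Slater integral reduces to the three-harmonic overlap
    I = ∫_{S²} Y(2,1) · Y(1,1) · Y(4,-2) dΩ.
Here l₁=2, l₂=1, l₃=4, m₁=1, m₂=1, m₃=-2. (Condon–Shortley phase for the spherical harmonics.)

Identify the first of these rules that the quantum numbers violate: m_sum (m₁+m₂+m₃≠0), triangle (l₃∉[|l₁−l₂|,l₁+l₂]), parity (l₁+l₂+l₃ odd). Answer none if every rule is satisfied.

triangle

Σmᵢ = 0  ✓
l₃∈[|l₁−l₂|,l₁+l₂]=[1,3], have l₃=4  ✗
Σlᵢ = 7 ⇒ odd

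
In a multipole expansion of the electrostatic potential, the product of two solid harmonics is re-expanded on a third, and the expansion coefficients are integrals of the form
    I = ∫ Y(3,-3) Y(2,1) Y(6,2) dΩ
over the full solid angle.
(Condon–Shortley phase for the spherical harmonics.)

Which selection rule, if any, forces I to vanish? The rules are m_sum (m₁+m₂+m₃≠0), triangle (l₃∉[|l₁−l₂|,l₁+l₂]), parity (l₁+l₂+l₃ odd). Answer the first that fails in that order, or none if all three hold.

m₁+m₂+m₃ = -3 + 1 + 2 = 0  ✓
triangle: |3−2|=1 ≤ l₃=6 ≤ 3+2=5  ✗
parity: l₁+l₂+l₃ = 11 is odd

triangle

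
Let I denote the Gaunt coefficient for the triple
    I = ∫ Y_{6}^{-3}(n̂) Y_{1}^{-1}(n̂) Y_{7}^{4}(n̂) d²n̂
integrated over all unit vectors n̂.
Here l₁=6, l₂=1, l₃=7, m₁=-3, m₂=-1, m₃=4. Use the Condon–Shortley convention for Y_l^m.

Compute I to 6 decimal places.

0.259489

Rules hold: Σm=0, L=14 even, 5≤7≤7.
N = 13·3·15 = 585
Δ = 0!·12!·2!/15! = 1/1365
Racah Σ t=0..0: t=0:+1/518400 = 1/518400
⇒ 3j(6 1 7; 0 0 0)² = 7/195, sgn -1
Racah Σ t=0..0: t=0:+1/4354560 = 1/4354560
⇒ 3j(6 1 7; -3 -1 4)² = 11/273, sgn -1
4πI² = N·(3j₀)²·(3jₘ)² = 11/13
I = +1·√(0.846154/4π) = 0.25948947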